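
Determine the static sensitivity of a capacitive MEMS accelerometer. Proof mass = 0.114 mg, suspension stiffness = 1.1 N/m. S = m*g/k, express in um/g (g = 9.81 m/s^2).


Step 1: Convert mass: m = 0.114 mg = 1.14e-07 kg
Step 2: S = m * g / k = 1.14e-07 * 9.81 / 1.1
Step 3: S = 1.02e-06 m/g
Step 4: Convert to um/g: S = 1.017 um/g


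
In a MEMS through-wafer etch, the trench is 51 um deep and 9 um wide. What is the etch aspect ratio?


Step 1: AR = depth / width
Step 2: AR = 51 / 9
AR = 5.7


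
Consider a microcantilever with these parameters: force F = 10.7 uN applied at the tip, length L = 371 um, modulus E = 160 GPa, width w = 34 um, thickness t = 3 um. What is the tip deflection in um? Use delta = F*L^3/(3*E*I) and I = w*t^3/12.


Step 1: Calculate the second moment of area.
I = w * t^3 / 12 = 34 * 3^3 / 12 = 76.5 um^4
Step 2: Convert E to consistent units (1 GPa = 1000 uN/um^2).
E = 160 GPa = 160000 uN/um^2
Step 3: Calculate tip deflection.
delta = F * L^3 / (3 * E * I)
delta = 10.7 * 371^3 / (3 * 160000 * 76.5)
delta = 14.88 um


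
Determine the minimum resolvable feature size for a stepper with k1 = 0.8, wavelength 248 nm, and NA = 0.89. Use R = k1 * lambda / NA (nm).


Step 1: Identify values: k1 = 0.8, lambda = 248 nm, NA = 0.89
Step 2: R = k1 * lambda / NA
R = 0.8 * 248 / 0.89
R = 222.9 nm


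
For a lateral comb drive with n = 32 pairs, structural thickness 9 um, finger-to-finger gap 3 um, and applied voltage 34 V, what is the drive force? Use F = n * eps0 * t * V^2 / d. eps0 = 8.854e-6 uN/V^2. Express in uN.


Step 1: Parameters: n=32, eps0=8.854e-6 uN/V^2, t=9 um, V=34 V, d=3 um
Step 2: V^2 = 1156
Step 3: F = 32 * 8.854e-6 * 9 * 1156 / 3
F = 0.983 uN


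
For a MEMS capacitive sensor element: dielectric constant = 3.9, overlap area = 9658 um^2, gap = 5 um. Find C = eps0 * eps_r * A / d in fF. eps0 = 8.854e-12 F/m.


Step 1: Convert area to m^2: A = 9658e-12 m^2
Step 2: Convert gap to m: d = 5e-6 m
Step 3: C = eps0 * eps_r * A / d
C = 8.854e-12 * 3.9 * 9658e-12 / 5e-6
Step 4: Convert to fF (multiply by 1e15).
C = 66.7 fF


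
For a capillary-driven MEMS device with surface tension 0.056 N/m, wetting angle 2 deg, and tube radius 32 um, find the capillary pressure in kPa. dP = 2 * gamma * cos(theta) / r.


Step 1: cos(2 deg) = 0.9994
Step 2: Convert r to m: r = 32e-6 m
Step 3: dP = 2 * 0.056 * 0.9994 / 32e-6 = 3497.9 Pa
Step 4: Convert Pa to kPa (divide by 1000).
dP = 3.5 kPa


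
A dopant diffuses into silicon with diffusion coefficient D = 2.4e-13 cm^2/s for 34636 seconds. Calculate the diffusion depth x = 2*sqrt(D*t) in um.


Step 1: Compute D*t = 2.4e-13 * 34636 = 8.31264e-09 cm^2
Step 2: sqrt(D*t) = 9.11737e-05 cm
Step 3: x = 2 * 9.11737e-05 cm = 1.823474e-04 cm
Step 4: Convert to um (1 cm = 1e4 um): x = 1.823 um


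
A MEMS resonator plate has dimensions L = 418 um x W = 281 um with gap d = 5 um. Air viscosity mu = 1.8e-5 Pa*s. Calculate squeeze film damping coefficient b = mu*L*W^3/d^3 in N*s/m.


Step 1: Convert to SI.
L = 418e-6 m, W = 281e-6 m, d = 5e-6 m
Step 2: W^3 = (281e-6)^3 = 2.22e-11 m^3
Step 3: d^3 = (5e-6)^3 = 1.25e-16 m^3
Step 4: b = 1.8e-5 * 418e-6 * 2.22e-11 / 1.25e-16
b = 1.34e-03 N*s/m


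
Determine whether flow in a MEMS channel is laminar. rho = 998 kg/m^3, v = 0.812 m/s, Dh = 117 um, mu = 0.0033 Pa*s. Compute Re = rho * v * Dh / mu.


Step 1: Convert Dh to meters: Dh = 117e-6 m
Step 2: Re = rho * v * Dh / mu
Re = 998 * 0.812 * 117e-6 / 0.0033
Re = 28.732
Since Re = 28.732 is below ~2300, the flow is laminar.


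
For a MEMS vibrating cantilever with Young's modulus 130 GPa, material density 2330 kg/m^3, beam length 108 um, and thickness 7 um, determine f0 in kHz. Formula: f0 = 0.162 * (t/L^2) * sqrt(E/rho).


Step 1: Convert units to SI.
t_SI = 7e-6 m, L_SI = 108e-6 m
Step 2: Calculate sqrt(E/rho).
sqrt(130e9 / 2330) = 7469.54 m/s
Step 3: Compute f0.
f0 = 0.162 * 7e-6 / (108e-6)^2 * 7469.54 = 726205.3 Hz = 726.21 kHz


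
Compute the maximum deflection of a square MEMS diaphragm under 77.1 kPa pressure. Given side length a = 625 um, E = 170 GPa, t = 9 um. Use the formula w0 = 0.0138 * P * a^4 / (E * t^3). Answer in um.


Step 1: Convert pressure to compatible units (E is in GPa, so P in GPa).
P = 77.1 kPa = 77.1e-6 GPa
Step 2: Compute numerator: 0.0138 * P * a^4.
a^4 = 625^4 = 152587890625
numerator = 0.0138 * 77.1e-6 * 152587890625 = 1.6235e+05
Step 3: Compute denominator: E * t^3 = 170 * 9^3 = 123930
Step 4: w0 = numerator / denominator = 1.6235e+05 / 123930 = 1.31 um


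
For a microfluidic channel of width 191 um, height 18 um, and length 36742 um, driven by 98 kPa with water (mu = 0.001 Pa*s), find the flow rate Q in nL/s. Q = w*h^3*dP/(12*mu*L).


Step 1: Convert all dimensions to SI (meters).
w = 191e-6 m, h = 18e-6 m, L = 36742e-6 m, dP = 98e3 Pa
Step 2: Q = w * h^3 * dP / (12 * mu * L)
Q = 191e-6 * (18e-6)^3 * 98e3 / (12 * 0.001 * 36742e-6) = 2.475899e-10 m^3/s
Step 3: Convert Q from m^3/s to nL/s (1 m^3 = 1e12 nL, so multiply by 1e12).
Q = 247.59 nL/s


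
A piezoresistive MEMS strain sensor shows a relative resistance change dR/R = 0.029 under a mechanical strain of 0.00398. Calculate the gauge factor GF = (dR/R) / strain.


Step 1: Identify values.
dR/R = 0.029, strain = 0.00398
Step 2: GF = (dR/R) / strain = 0.029 / 0.00398
GF = 7.3


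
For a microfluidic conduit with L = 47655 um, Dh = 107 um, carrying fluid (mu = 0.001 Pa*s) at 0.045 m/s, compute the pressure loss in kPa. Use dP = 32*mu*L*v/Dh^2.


Step 1: Convert to SI: L = 47655e-6 m, Dh = 107e-6 m
Step 2: dP = 32 * 0.001 * 47655e-6 * 0.045 / (107e-6)^2
Step 3: dP = 5993.82 Pa
Step 4: Convert to kPa: dP = 5.99 kPa


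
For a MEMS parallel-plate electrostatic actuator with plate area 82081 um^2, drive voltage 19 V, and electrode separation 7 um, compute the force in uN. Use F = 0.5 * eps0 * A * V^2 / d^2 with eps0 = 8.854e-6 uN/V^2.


Step 1: Identify parameters.
eps0 = 8.854e-6 uN/V^2, A = 82081 um^2, V = 19 V, d = 7 um
Step 2: Compute V^2 = 19^2 = 361
Step 3: Compute d^2 = 7^2 = 49
Step 4: F = 0.5 * 8.854e-6 * 82081 * 361 / 49
F = 2.677 uN


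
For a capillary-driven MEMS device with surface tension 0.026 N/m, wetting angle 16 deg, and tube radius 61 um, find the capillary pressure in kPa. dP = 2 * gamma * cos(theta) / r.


Step 1: cos(16 deg) = 0.9613
Step 2: Convert r to m: r = 61e-6 m
Step 3: dP = 2 * 0.026 * 0.9613 / 61e-6 = 819.5 Pa
Step 4: Convert Pa to kPa (divide by 1000).
dP = 0.82 kPa


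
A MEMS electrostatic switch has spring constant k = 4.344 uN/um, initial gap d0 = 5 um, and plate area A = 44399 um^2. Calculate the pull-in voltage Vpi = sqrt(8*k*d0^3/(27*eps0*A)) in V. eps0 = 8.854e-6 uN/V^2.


Step 1: Compute numerator: 8 * k * d0^3 = 8 * 4.344 * 5^3 = 4344.0
Step 2: Compute denominator: 27 * eps0 * A = 27 * 8.854e-6 * 44399 = 10.613936
Step 3: Vpi = sqrt(4344.0 / 10.613936)
Vpi = 20.23 V


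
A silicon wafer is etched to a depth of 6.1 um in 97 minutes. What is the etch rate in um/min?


Step 1: Etch rate = depth / time
Step 2: rate = 6.1 / 97
rate = 0.063 um/min


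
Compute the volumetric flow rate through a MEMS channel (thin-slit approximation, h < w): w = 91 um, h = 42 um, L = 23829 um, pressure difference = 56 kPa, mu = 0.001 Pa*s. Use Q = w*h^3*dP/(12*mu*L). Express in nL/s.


Step 1: Convert all dimensions to SI (meters).
w = 91e-6 m, h = 42e-6 m, L = 23829e-6 m, dP = 56e3 Pa
Step 2: Q = w * h^3 * dP / (12 * mu * L)
Q = 91e-6 * (42e-6)^3 * 56e3 / (12 * 0.001 * 23829e-6) = 1.32035352e-09 m^3/s
Step 3: Convert Q from m^3/s to nL/s (1 m^3 = 1e12 nL, so multiply by 1e12).
Q = 1320.354 nL/s


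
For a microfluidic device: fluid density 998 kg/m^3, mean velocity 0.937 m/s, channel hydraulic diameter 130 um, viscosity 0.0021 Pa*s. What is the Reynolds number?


Step 1: Convert Dh to meters: Dh = 130e-6 m
Step 2: Re = rho * v * Dh / mu
Re = 998 * 0.937 * 130e-6 / 0.0021
Re = 57.889


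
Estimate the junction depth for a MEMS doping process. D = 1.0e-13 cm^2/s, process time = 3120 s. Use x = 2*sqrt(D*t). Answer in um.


Step 1: Compute D*t = 1.0e-13 * 3120 = 3.12e-10 cm^2
Step 2: sqrt(D*t) = 1.7664e-05 cm
Step 3: x = 2 * 1.7664e-05 cm = 3.5328e-05 cm
Step 4: Convert to um (1 cm = 1e4 um): x = 0.353 um


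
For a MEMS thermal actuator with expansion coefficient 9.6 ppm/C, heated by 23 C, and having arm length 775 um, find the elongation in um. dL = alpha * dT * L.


Step 1: Convert CTE: alpha = 9.6 ppm/C = 9.6e-6 /C
Step 2: dL = 9.6e-6 * 23 * 775
dL = 0.1711 um


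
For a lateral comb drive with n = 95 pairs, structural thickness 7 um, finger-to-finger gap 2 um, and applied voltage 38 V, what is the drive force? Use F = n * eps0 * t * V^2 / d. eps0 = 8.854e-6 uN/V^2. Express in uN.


Step 1: Parameters: n=95, eps0=8.854e-6 uN/V^2, t=7 um, V=38 V, d=2 um
Step 2: V^2 = 1444
Step 3: F = 95 * 8.854e-6 * 7 * 1444 / 2
F = 4.251 uN


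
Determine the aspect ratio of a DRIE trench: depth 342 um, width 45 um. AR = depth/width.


Step 1: AR = depth / width
Step 2: AR = 342 / 45
AR = 7.6


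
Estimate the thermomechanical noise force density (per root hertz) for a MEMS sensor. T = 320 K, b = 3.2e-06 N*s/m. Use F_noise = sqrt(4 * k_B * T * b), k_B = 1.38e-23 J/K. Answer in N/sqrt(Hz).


Step 1: Compute 4 * k_B * T * b
= 4 * 1.38e-23 * 320 * 3.2e-06
= 5.6525e-26 N^2/Hz
Step 2: F_noise = sqrt(5.6525e-26)
F_noise = 2.38e-13 N/sqrt(Hz)


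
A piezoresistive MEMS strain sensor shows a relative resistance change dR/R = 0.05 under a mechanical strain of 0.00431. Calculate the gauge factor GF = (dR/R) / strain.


Step 1: Identify values.
dR/R = 0.05, strain = 0.00431
Step 2: GF = (dR/R) / strain = 0.05 / 0.00431
GF = 11.6


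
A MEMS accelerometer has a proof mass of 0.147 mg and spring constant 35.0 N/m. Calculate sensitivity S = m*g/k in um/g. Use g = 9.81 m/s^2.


Step 1: Convert mass: m = 0.147 mg = 1.47e-07 kg
Step 2: S = m * g / k = 1.47e-07 * 9.81 / 35.0
Step 3: S = 4.12e-08 m/g
Step 4: Convert to um/g: S = 0.041 um/g


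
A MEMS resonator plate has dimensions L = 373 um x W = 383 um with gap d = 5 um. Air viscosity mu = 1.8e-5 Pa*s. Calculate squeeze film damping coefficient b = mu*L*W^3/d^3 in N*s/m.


Step 1: Convert to SI.
L = 373e-6 m, W = 383e-6 m, d = 5e-6 m
Step 2: W^3 = (383e-6)^3 = 5.62e-11 m^3
Step 3: d^3 = (5e-6)^3 = 1.25e-16 m^3
Step 4: b = 1.8e-5 * 373e-6 * 5.62e-11 / 1.25e-16
b = 3.02e-03 N*s/m


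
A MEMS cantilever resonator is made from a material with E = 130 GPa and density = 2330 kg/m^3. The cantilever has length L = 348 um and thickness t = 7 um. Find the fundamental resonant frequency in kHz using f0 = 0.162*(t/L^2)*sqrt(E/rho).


Step 1: Convert units to SI.
t_SI = 7e-6 m, L_SI = 348e-6 m
Step 2: Calculate sqrt(E/rho).
sqrt(130e9 / 2330) = 7469.54 m/s
Step 3: Compute f0.
f0 = 0.162 * 7e-6 / (348e-6)^2 * 7469.54 = 69943.7 Hz = 69.94 kHz


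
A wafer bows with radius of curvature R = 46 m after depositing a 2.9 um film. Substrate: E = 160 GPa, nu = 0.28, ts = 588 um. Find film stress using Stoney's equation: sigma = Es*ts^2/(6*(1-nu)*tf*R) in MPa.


Step 1: Compute numerator: Es * ts^2 = 160 * 588^2 = 55319040 (GPa*um^2)
Step 2: Compute denominator (R in um): 6*(1-nu)*tf*R = 6*0.72*2.9*46e6 = 576288000.0 (um^2)
Step 3: sigma (GPa) = 55319040 / 576288000.0 = 9.5992e-02 GPa
Step 4: Convert to MPa (x1000): sigma = 96.0 MPa


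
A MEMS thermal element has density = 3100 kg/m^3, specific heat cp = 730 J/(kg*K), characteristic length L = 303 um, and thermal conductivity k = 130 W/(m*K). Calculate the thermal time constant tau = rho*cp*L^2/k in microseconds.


Step 1: Convert L to m: L = 303e-6 m
Step 2: L^2 = (303e-6)^2 = 9.1809e-08 m^2
Step 3: tau = 3100 * 730 * 9.1809e-08 / 130 = 1.59818282e-03 s
Step 4: Convert to microseconds (multiply by 1e6).
tau = 1598.183 us


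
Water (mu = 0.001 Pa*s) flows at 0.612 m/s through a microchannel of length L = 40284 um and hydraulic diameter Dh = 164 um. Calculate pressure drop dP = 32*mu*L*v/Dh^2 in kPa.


Step 1: Convert to SI: L = 40284e-6 m, Dh = 164e-6 m
Step 2: dP = 32 * 0.001 * 40284e-6 * 0.612 / (164e-6)^2
Step 3: dP = 29332.31 Pa
Step 4: Convert to kPa: dP = 29.33 kPa


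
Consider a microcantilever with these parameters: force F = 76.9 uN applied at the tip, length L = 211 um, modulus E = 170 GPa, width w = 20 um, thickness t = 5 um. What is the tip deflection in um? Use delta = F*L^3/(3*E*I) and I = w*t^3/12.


Step 1: Calculate the second moment of area.
I = w * t^3 / 12 = 20 * 5^3 / 12 = 208.3333 um^4
Step 2: Convert E to consistent units (1 GPa = 1000 uN/um^2).
E = 170 GPa = 170000 uN/um^2
Step 3: Calculate tip deflection.
delta = F * L^3 / (3 * E * I)
delta = 76.9 * 211^3 / (3 * 170000 * 208.3333)
delta = 6.799 um


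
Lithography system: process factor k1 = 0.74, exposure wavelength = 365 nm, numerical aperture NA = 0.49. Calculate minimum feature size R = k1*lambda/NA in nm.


Step 1: Identify values: k1 = 0.74, lambda = 365 nm, NA = 0.49
Step 2: R = k1 * lambda / NA
R = 0.74 * 365 / 0.49
R = 551.2 nm


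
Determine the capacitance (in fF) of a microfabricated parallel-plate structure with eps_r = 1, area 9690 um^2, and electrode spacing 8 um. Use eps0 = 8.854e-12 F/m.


Step 1: Convert area to m^2: A = 9690e-12 m^2
Step 2: Convert gap to m: d = 8e-6 m
Step 3: C = eps0 * eps_r * A / d
C = 8.854e-12 * 1 * 9690e-12 / 8e-6
Step 4: Convert to fF (multiply by 1e15).
C = 10.72 fF


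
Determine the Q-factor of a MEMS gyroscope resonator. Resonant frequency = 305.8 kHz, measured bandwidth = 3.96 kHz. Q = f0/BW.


Step 1: Q = f0 / bandwidth
Step 2: Q = 305.8 / 3.96
Q = 77.2


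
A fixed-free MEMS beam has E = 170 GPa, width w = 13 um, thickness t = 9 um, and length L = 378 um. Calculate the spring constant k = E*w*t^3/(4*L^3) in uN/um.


Step 1: Convert E to consistent units (1 GPa = 1000 uN/um^2).
E = 170 GPa = 170000 uN/um^2
Step 2: Compute t^3 = 9^3 = 729
Step 3: Compute L^3 = 378^3 = 54010152
Step 4: k = 170000 * 13 * 729 / (4 * 54010152)
k = 7.4573 uN/um


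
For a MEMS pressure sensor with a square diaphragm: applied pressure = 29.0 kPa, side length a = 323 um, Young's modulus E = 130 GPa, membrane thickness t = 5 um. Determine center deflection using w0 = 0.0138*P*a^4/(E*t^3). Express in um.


Step 1: Convert pressure to compatible units (E is in GPa, so P in GPa).
P = 29.0 kPa = 29.0e-6 GPa
Step 2: Compute numerator: 0.0138 * P * a^4.
a^4 = 323^4 = 10884540241
numerator = 0.0138 * 29.0e-6 * 10884540241 = 4.35599e+03
Step 3: Compute denominator: E * t^3 = 130 * 5^3 = 16250
Step 4: w0 = numerator / denominator = 4.35599e+03 / 16250 = 0.2681 um


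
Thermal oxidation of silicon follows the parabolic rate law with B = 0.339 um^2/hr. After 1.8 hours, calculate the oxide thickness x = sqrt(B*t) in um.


Step 1: Compute B*t = 0.339 * 1.8 = 0.6102
Step 2: x = sqrt(0.6102)
x = 0.781 um


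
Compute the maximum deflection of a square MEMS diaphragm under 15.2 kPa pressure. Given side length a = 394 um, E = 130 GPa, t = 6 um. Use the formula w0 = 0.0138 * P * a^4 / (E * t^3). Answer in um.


Step 1: Convert pressure to compatible units (E is in GPa, so P in GPa).
P = 15.2 kPa = 15.2e-6 GPa
Step 2: Compute numerator: 0.0138 * P * a^4.
a^4 = 394^4 = 24098215696
numerator = 0.0138 * 15.2e-6 * 24098215696 = 5.055e+03
Step 3: Compute denominator: E * t^3 = 130 * 6^3 = 28080
Step 4: w0 = numerator / denominator = 5.055e+03 / 28080 = 0.18 um


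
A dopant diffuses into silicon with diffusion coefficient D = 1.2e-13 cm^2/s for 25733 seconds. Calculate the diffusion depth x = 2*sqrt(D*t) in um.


Step 1: Compute D*t = 1.2e-13 * 25733 = 3.08796e-09 cm^2
Step 2: sqrt(D*t) = 5.55694e-05 cm
Step 3: x = 2 * 5.55694e-05 cm = 1.111388e-04 cm
Step 4: Convert to um (1 cm = 1e4 um): x = 1.111 um


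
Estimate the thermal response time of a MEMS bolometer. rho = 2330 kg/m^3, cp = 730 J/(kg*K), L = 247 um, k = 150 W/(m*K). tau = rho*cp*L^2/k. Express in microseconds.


Step 1: Convert L to m: L = 247e-6 m
Step 2: L^2 = (247e-6)^2 = 6.1009e-08 m^2
Step 3: tau = 2330 * 730 * 6.1009e-08 / 150 = 6.9180139e-04 s
Step 4: Convert to microseconds (multiply by 1e6).
tau = 691.801 us


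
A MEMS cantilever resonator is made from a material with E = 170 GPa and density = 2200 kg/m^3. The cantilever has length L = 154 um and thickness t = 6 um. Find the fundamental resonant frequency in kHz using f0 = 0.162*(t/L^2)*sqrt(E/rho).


Step 1: Convert units to SI.
t_SI = 6e-6 m, L_SI = 154e-6 m
Step 2: Calculate sqrt(E/rho).
sqrt(170e9 / 2200) = 8790.49 m/s
Step 3: Compute f0.
f0 = 0.162 * 6e-6 / (154e-6)^2 * 8790.49 = 360278.1 Hz = 360.28 kHz


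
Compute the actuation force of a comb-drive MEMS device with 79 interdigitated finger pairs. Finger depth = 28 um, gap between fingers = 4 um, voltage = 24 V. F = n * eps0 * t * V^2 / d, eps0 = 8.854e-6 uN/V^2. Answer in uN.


Step 1: Parameters: n=79, eps0=8.854e-6 uN/V^2, t=28 um, V=24 V, d=4 um
Step 2: V^2 = 576
Step 3: F = 79 * 8.854e-6 * 28 * 576 / 4
F = 2.82 uN


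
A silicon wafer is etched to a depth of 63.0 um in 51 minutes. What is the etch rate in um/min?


Step 1: Etch rate = depth / time
Step 2: rate = 63.0 / 51
rate = 1.235 um/min


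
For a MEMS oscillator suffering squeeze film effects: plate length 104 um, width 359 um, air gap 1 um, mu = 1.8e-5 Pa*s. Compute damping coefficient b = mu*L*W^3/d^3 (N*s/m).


Step 1: Convert to SI.
L = 104e-6 m, W = 359e-6 m, d = 1e-6 m
Step 2: W^3 = (359e-6)^3 = 4.63e-11 m^3
Step 3: d^3 = (1e-6)^3 = 1.00e-18 m^3
Step 4: b = 1.8e-5 * 104e-6 * 4.63e-11 / 1.00e-18
b = 8.66e-02 N*s/m


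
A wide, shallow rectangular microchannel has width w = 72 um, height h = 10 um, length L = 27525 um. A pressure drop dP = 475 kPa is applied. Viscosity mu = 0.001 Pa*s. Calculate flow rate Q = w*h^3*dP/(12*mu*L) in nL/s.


Step 1: Convert all dimensions to SI (meters).
w = 72e-6 m, h = 10e-6 m, L = 27525e-6 m, dP = 475e3 Pa
Step 2: Q = w * h^3 * dP / (12 * mu * L)
Q = 72e-6 * (10e-6)^3 * 475e3 / (12 * 0.001 * 27525e-6) = 1.0354223e-10 m^3/s
Step 3: Convert Q from m^3/s to nL/s (1 m^3 = 1e12 nL, so multiply by 1e12).
Q = 103.542 nL/s


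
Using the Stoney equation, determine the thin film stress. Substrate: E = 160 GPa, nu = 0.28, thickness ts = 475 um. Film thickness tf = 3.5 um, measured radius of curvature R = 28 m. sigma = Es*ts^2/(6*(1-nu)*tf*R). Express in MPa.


Step 1: Compute numerator: Es * ts^2 = 160 * 475^2 = 36100000 (GPa*um^2)
Step 2: Compute denominator (R in um): 6*(1-nu)*tf*R = 6*0.72*3.5*28e6 = 423360000.0 (um^2)
Step 3: sigma (GPa) = 36100000 / 423360000.0 = 8.527e-02 GPa
Step 4: Convert to MPa (x1000): sigma = 85.3 MPa


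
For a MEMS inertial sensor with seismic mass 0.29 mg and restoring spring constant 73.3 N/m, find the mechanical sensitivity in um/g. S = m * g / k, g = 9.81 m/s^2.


Step 1: Convert mass: m = 0.29 mg = 2.90e-07 kg
Step 2: S = m * g / k = 2.90e-07 * 9.81 / 73.3
Step 3: S = 3.88e-08 m/g
Step 4: Convert to um/g: S = 0.039 um/g


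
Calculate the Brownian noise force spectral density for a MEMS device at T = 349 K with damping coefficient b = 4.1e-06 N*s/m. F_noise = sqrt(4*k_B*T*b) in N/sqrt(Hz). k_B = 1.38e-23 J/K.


Step 1: Compute 4 * k_B * T * b
= 4 * 1.38e-23 * 349 * 4.1e-06
= 7.8986e-26 N^2/Hz
Step 2: F_noise = sqrt(7.8986e-26)
F_noise = 2.81e-13 N/sqrt(Hz)


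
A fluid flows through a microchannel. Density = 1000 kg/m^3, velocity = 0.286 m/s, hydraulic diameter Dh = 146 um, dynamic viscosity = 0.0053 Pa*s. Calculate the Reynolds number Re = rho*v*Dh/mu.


Step 1: Convert Dh to meters: Dh = 146e-6 m
Step 2: Re = rho * v * Dh / mu
Re = 1000 * 0.286 * 146e-6 / 0.0053
Re = 7.878


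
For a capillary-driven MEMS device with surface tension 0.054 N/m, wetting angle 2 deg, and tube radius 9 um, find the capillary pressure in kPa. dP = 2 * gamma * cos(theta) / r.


Step 1: cos(2 deg) = 0.9994
Step 2: Convert r to m: r = 9e-6 m
Step 3: dP = 2 * 0.054 * 0.9994 / 9e-6 = 11992.8 Pa
Step 4: Convert Pa to kPa (divide by 1000).
dP = 11.99 kPa


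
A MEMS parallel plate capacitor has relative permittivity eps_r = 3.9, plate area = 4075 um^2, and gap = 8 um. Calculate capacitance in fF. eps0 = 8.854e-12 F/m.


Step 1: Convert area to m^2: A = 4075e-12 m^2
Step 2: Convert gap to m: d = 8e-6 m
Step 3: C = eps0 * eps_r * A / d
C = 8.854e-12 * 3.9 * 4075e-12 / 8e-6
Step 4: Convert to fF (multiply by 1e15).
C = 17.59 fF


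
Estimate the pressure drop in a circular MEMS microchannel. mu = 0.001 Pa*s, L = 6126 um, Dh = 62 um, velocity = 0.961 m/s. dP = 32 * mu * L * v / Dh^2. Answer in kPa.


Step 1: Convert to SI: L = 6126e-6 m, Dh = 62e-6 m
Step 2: dP = 32 * 0.001 * 6126e-6 * 0.961 / (62e-6)^2
Step 3: dP = 49008.00 Pa
Step 4: Convert to kPa: dP = 49.01 kPa


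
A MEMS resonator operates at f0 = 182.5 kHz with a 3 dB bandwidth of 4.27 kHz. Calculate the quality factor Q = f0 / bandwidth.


Step 1: Q = f0 / bandwidth
Step 2: Q = 182.5 / 4.27
Q = 42.7


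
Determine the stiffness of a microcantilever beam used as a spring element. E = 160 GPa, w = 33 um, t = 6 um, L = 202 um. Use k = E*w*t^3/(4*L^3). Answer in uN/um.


Step 1: Convert E to consistent units (1 GPa = 1000 uN/um^2).
E = 160 GPa = 160000 uN/um^2
Step 2: Compute t^3 = 6^3 = 216
Step 3: Compute L^3 = 202^3 = 8242408
Step 4: k = 160000 * 33 * 216 / (4 * 8242408)
k = 34.5918 uN/um


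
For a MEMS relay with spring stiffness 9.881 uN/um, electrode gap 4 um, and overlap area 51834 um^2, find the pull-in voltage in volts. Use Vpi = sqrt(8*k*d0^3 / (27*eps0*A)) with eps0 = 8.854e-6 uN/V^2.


Step 1: Compute numerator: 8 * k * d0^3 = 8 * 9.881 * 4^3 = 5059.072
Step 2: Compute denominator: 27 * eps0 * A = 27 * 8.854e-6 * 51834 = 12.391332
Step 3: Vpi = sqrt(5059.072 / 12.391332)
Vpi = 20.21 V


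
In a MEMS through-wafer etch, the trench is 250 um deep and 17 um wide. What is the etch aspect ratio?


Step 1: AR = depth / width
Step 2: AR = 250 / 17
AR = 14.7


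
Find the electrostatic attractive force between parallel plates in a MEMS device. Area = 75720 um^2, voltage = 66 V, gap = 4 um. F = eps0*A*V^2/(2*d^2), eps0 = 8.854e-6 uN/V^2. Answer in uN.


Step 1: Identify parameters.
eps0 = 8.854e-6 uN/V^2, A = 75720 um^2, V = 66 V, d = 4 um
Step 2: Compute V^2 = 66^2 = 4356
Step 3: Compute d^2 = 4^2 = 16
Step 4: F = 0.5 * 8.854e-6 * 75720 * 4356 / 16
F = 91.262 uN


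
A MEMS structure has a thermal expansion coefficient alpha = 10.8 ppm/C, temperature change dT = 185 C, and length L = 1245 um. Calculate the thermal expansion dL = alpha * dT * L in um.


Step 1: Convert CTE: alpha = 10.8 ppm/C = 10.8e-6 /C
Step 2: dL = 10.8e-6 * 185 * 1245
dL = 2.4875 um


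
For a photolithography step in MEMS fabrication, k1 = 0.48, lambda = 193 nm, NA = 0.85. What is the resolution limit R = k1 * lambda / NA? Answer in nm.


Step 1: Identify values: k1 = 0.48, lambda = 193 nm, NA = 0.85
Step 2: R = k1 * lambda / NA
R = 0.48 * 193 / 0.85
R = 109.0 nm


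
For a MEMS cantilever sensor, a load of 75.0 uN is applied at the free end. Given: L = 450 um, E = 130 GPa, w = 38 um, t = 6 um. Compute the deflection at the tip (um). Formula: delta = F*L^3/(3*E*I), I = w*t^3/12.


Step 1: Calculate the second moment of area.
I = w * t^3 / 12 = 38 * 6^3 / 12 = 684.0 um^4
Step 2: Convert E to consistent units (1 GPa = 1000 uN/um^2).
E = 130 GPa = 130000 uN/um^2
Step 3: Calculate tip deflection.
delta = F * L^3 / (3 * E * I)
delta = 75.0 * 450^3 / (3 * 130000 * 684.0)
delta = 25.6199 um


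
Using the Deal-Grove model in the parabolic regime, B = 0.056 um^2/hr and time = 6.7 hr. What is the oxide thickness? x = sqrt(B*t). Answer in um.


Step 1: Compute B*t = 0.056 * 6.7 = 0.3752
Step 2: x = sqrt(0.3752)
x = 0.613 um


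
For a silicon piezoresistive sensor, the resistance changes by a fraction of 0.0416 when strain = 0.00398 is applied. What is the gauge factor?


Step 1: Identify values.
dR/R = 0.0416, strain = 0.00398
Step 2: GF = (dR/R) / strain = 0.0416 / 0.00398
GF = 10.5


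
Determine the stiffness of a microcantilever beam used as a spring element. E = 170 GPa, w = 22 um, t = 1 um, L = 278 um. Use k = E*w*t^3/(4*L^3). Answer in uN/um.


Step 1: Convert E to consistent units (1 GPa = 1000 uN/um^2).
E = 170 GPa = 170000 uN/um^2
Step 2: Compute t^3 = 1^3 = 1
Step 3: Compute L^3 = 278^3 = 21484952
Step 4: k = 170000 * 22 * 1 / (4 * 21484952)
k = 0.0435 uN/um


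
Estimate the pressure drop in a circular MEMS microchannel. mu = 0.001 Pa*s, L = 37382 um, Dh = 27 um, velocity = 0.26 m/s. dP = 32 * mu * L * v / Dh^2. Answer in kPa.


Step 1: Convert to SI: L = 37382e-6 m, Dh = 27e-6 m
Step 2: dP = 32 * 0.001 * 37382e-6 * 0.26 / (27e-6)^2
Step 3: dP = 426636.82 Pa
Step 4: Convert to kPa: dP = 426.64 kPa


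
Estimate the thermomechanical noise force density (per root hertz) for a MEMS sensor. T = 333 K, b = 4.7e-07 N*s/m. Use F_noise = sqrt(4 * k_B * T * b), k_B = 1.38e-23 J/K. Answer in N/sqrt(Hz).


Step 1: Compute 4 * k_B * T * b
= 4 * 1.38e-23 * 333 * 4.7e-07
= 8.6394e-27 N^2/Hz
Step 2: F_noise = sqrt(8.6394e-27)
F_noise = 9.29e-14 N/sqrt(Hz)


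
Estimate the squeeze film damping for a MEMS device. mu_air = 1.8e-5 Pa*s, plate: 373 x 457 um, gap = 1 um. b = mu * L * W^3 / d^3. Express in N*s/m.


Step 1: Convert to SI.
L = 373e-6 m, W = 457e-6 m, d = 1e-6 m
Step 2: W^3 = (457e-6)^3 = 9.54e-11 m^3
Step 3: d^3 = (1e-6)^3 = 1.00e-18 m^3
Step 4: b = 1.8e-5 * 373e-6 * 9.54e-11 / 1.00e-18
b = 6.41e-01 N*s/m


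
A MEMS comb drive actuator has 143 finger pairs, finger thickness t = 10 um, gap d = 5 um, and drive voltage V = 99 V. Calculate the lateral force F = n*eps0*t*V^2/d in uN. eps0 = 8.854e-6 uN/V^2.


Step 1: Parameters: n=143, eps0=8.854e-6 uN/V^2, t=10 um, V=99 V, d=5 um
Step 2: V^2 = 9801
Step 3: F = 143 * 8.854e-6 * 10 * 9801 / 5
F = 24.819 uN


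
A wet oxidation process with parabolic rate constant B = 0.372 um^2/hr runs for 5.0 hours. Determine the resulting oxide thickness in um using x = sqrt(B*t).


Step 1: Compute B*t = 0.372 * 5.0 = 1.86
Step 2: x = sqrt(1.86)
x = 1.364 um


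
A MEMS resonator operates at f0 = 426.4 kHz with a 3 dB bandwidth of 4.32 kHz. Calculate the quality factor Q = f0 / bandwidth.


Step 1: Q = f0 / bandwidth
Step 2: Q = 426.4 / 4.32
Q = 98.7


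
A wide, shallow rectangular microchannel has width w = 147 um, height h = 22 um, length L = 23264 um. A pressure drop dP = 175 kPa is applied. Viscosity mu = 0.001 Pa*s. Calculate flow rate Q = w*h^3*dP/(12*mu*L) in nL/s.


Step 1: Convert all dimensions to SI (meters).
w = 147e-6 m, h = 22e-6 m, L = 23264e-6 m, dP = 175e3 Pa
Step 2: Q = w * h^3 * dP / (12 * mu * L)
Q = 147e-6 * (22e-6)^3 * 175e3 / (12 * 0.001 * 23264e-6) = 9.8120057e-10 m^3/s
Step 3: Convert Q from m^3/s to nL/s (1 m^3 = 1e12 nL, so multiply by 1e12).
Q = 981.201 nL/s


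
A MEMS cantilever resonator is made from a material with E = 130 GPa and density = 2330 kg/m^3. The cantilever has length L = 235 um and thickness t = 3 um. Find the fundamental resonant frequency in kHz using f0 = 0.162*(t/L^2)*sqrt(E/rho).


Step 1: Convert units to SI.
t_SI = 3e-6 m, L_SI = 235e-6 m
Step 2: Calculate sqrt(E/rho).
sqrt(130e9 / 2330) = 7469.54 m/s
Step 3: Compute f0.
f0 = 0.162 * 3e-6 / (235e-6)^2 * 7469.54 = 65734.7 Hz = 65.73 kHz


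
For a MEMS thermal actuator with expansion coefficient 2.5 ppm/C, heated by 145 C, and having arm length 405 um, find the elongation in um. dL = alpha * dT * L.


Step 1: Convert CTE: alpha = 2.5 ppm/C = 2.5e-6 /C
Step 2: dL = 2.5e-6 * 145 * 405
dL = 0.1468 um


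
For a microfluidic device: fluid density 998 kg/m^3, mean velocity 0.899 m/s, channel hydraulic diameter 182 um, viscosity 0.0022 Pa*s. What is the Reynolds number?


Step 1: Convert Dh to meters: Dh = 182e-6 m
Step 2: Re = rho * v * Dh / mu
Re = 998 * 0.899 * 182e-6 / 0.0022
Re = 74.223


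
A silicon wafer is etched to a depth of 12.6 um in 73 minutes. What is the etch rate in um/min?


Step 1: Etch rate = depth / time
Step 2: rate = 12.6 / 73
rate = 0.173 um/min


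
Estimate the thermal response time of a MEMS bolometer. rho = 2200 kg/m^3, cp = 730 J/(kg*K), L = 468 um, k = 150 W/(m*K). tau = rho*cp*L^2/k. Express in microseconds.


Step 1: Convert L to m: L = 468e-6 m
Step 2: L^2 = (468e-6)^2 = 2.19024e-07 m^2
Step 3: tau = 2200 * 730 * 2.19024e-07 / 150 = 2.34501696e-03 s
Step 4: Convert to microseconds (multiply by 1e6).
tau = 2345.017 us


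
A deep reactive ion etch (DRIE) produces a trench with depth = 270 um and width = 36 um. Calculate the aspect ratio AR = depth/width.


Step 1: AR = depth / width
Step 2: AR = 270 / 36
AR = 7.5


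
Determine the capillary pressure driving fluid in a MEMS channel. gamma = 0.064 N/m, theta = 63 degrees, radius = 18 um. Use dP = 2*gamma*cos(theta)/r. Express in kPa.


Step 1: cos(63 deg) = 0.454
Step 2: Convert r to m: r = 18e-6 m
Step 3: dP = 2 * 0.064 * 0.454 / 18e-6 = 3228.4 Pa
Step 4: Convert Pa to kPa (divide by 1000).
dP = 3.23 kPa


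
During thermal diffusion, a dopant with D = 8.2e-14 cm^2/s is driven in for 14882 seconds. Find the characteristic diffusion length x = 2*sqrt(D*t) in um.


Step 1: Compute D*t = 8.2e-14 * 14882 = 1.220324e-09 cm^2
Step 2: sqrt(D*t) = 3.4933e-05 cm
Step 3: x = 2 * 3.4933e-05 cm = 6.9866e-05 cm
Step 4: Convert to um (1 cm = 1e4 um): x = 0.699 um


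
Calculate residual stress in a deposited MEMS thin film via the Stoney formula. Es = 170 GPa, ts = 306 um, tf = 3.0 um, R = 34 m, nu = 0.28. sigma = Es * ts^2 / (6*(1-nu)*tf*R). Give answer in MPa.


Step 1: Compute numerator: Es * ts^2 = 170 * 306^2 = 15918120 (GPa*um^2)
Step 2: Compute denominator (R in um): 6*(1-nu)*tf*R = 6*0.72*3.0*34e6 = 440640000.0 (um^2)
Step 3: sigma (GPa) = 15918120 / 440640000.0 = 3.6125e-02 GPa
Step 4: Convert to MPa (x1000): sigma = 36.1 MPa


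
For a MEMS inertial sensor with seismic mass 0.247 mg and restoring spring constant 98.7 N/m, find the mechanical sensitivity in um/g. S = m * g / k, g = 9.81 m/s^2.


Step 1: Convert mass: m = 0.247 mg = 2.47e-07 kg
Step 2: S = m * g / k = 2.47e-07 * 9.81 / 98.7
Step 3: S = 2.45e-08 m/g
Step 4: Convert to um/g: S = 0.025 um/g


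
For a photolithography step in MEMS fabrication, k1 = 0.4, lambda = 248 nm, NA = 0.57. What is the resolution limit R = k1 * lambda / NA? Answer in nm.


Step 1: Identify values: k1 = 0.4, lambda = 248 nm, NA = 0.57
Step 2: R = k1 * lambda / NA
R = 0.4 * 248 / 0.57
R = 174.0 nm


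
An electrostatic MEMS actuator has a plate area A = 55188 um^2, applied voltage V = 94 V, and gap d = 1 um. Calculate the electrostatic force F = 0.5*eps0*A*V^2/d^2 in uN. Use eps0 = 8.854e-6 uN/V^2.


Step 1: Identify parameters.
eps0 = 8.854e-6 uN/V^2, A = 55188 um^2, V = 94 V, d = 1 um
Step 2: Compute V^2 = 94^2 = 8836
Step 3: Compute d^2 = 1^2 = 1
Step 4: F = 0.5 * 8.854e-6 * 55188 * 8836 / 1
F = 2158.787 uN


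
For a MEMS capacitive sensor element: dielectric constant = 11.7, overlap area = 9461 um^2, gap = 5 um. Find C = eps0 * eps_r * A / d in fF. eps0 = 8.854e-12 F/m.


Step 1: Convert area to m^2: A = 9461e-12 m^2
Step 2: Convert gap to m: d = 5e-6 m
Step 3: C = eps0 * eps_r * A / d
C = 8.854e-12 * 11.7 * 9461e-12 / 5e-6
Step 4: Convert to fF (multiply by 1e15).
C = 196.02 fF


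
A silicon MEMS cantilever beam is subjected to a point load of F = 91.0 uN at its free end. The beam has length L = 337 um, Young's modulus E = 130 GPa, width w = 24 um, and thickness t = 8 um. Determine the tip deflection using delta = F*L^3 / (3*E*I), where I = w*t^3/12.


Step 1: Calculate the second moment of area.
I = w * t^3 / 12 = 24 * 8^3 / 12 = 1024.0 um^4
Step 2: Convert E to consistent units (1 GPa = 1000 uN/um^2).
E = 130 GPa = 130000 uN/um^2
Step 3: Calculate tip deflection.
delta = F * L^3 / (3 * E * I)
delta = 91.0 * 337^3 / (3 * 130000 * 1024.0)
delta = 8.721 um


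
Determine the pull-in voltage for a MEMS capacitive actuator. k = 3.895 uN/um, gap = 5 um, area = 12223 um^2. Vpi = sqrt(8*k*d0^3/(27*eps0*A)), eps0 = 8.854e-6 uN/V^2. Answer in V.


Step 1: Compute numerator: 8 * k * d0^3 = 8 * 3.895 * 5^3 = 3895.0
Step 2: Compute denominator: 27 * eps0 * A = 27 * 8.854e-6 * 12223 = 2.922006
Step 3: Vpi = sqrt(3895.0 / 2.922006)
Vpi = 36.51 V


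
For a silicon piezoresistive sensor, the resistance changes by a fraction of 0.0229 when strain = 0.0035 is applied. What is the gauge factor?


Step 1: Identify values.
dR/R = 0.0229, strain = 0.0035
Step 2: GF = (dR/R) / strain = 0.0229 / 0.0035
GF = 6.5


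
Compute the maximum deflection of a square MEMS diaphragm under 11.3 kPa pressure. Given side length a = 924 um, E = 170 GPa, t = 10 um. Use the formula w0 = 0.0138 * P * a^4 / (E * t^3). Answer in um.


Step 1: Convert pressure to compatible units (E is in GPa, so P in GPa).
P = 11.3 kPa = 11.3e-6 GPa
Step 2: Compute numerator: 0.0138 * P * a^4.
a^4 = 924^4 = 728933458176
numerator = 0.0138 * 11.3e-6 * 728933458176 = 1.1367e+05
Step 3: Compute denominator: E * t^3 = 170 * 10^3 = 170000
Step 4: w0 = numerator / denominator = 1.1367e+05 / 170000 = 0.6686 um


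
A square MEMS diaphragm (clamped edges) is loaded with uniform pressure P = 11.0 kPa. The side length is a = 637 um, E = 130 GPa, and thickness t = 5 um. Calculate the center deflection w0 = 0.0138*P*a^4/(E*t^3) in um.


Step 1: Convert pressure to compatible units (E is in GPa, so P in GPa).
P = 11.0 kPa = 11.0e-6 GPa
Step 2: Compute numerator: 0.0138 * P * a^4.
a^4 = 637^4 = 164648481361
numerator = 0.0138 * 11.0e-6 * 164648481361 = 2.499364e+04
Step 3: Compute denominator: E * t^3 = 130 * 5^3 = 16250
Step 4: w0 = numerator / denominator = 2.499364e+04 / 16250 = 1.5381 um


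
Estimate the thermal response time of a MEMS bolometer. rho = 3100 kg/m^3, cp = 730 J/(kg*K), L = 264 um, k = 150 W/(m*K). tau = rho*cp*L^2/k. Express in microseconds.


Step 1: Convert L to m: L = 264e-6 m
Step 2: L^2 = (264e-6)^2 = 6.9696e-08 m^2
Step 3: tau = 3100 * 730 * 6.9696e-08 / 150 = 1.0514803e-03 s
Step 4: Convert to microseconds (multiply by 1e6).
tau = 1051.48 us


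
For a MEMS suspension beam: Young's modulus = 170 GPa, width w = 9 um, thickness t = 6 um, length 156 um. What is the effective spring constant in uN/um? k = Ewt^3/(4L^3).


Step 1: Convert E to consistent units (1 GPa = 1000 uN/um^2).
E = 170 GPa = 170000 uN/um^2
Step 2: Compute t^3 = 6^3 = 216
Step 3: Compute L^3 = 156^3 = 3796416
Step 4: k = 170000 * 9 * 216 / (4 * 3796416)
k = 21.7626 uN/um


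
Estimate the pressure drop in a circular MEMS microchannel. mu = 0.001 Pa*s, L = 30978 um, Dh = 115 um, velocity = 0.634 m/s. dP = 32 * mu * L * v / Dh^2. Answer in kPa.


Step 1: Convert to SI: L = 30978e-6 m, Dh = 115e-6 m
Step 2: dP = 32 * 0.001 * 30978e-6 * 0.634 / (115e-6)^2
Step 3: dP = 47522.24 Pa
Step 4: Convert to kPa: dP = 47.52 kPa


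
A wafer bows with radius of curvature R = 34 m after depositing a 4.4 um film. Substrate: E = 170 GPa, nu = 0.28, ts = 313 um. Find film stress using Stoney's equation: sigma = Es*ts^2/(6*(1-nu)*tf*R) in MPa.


Step 1: Compute numerator: Es * ts^2 = 170 * 313^2 = 16654730 (GPa*um^2)
Step 2: Compute denominator (R in um): 6*(1-nu)*tf*R = 6*0.72*4.4*34e6 = 646272000.0 (um^2)
Step 3: sigma (GPa) = 16654730 / 646272000.0 = 2.577e-02 GPa
Step 4: Convert to MPa (x1000): sigma = 25.8 MPa


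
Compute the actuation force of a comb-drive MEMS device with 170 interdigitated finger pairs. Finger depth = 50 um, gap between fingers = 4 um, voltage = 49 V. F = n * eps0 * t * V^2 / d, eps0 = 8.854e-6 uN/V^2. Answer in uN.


Step 1: Parameters: n=170, eps0=8.854e-6 uN/V^2, t=50 um, V=49 V, d=4 um
Step 2: V^2 = 2401
Step 3: F = 170 * 8.854e-6 * 50 * 2401 / 4
F = 45.174 uN


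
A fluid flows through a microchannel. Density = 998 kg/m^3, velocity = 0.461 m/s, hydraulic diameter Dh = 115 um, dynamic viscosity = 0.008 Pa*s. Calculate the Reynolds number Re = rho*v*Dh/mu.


Step 1: Convert Dh to meters: Dh = 115e-6 m
Step 2: Re = rho * v * Dh / mu
Re = 998 * 0.461 * 115e-6 / 0.008
Re = 6.614


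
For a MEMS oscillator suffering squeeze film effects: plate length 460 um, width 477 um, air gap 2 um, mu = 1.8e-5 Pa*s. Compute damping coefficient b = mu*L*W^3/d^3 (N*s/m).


Step 1: Convert to SI.
L = 460e-6 m, W = 477e-6 m, d = 2e-6 m
Step 2: W^3 = (477e-6)^3 = 1.09e-10 m^3
Step 3: d^3 = (2e-6)^3 = 8.00e-18 m^3
Step 4: b = 1.8e-5 * 460e-6 * 1.09e-10 / 8.00e-18
b = 1.12e-01 N*s/m


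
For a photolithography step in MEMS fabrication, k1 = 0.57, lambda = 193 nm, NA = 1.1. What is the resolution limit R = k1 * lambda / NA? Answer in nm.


Step 1: Identify values: k1 = 0.57, lambda = 193 nm, NA = 1.1
Step 2: R = k1 * lambda / NA
R = 0.57 * 193 / 1.1
R = 100.0 nm


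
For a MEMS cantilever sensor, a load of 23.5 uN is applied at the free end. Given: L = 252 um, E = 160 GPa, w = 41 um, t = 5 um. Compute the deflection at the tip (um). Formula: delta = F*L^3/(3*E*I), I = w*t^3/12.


Step 1: Calculate the second moment of area.
I = w * t^3 / 12 = 41 * 5^3 / 12 = 427.0833 um^4
Step 2: Convert E to consistent units (1 GPa = 1000 uN/um^2).
E = 160 GPa = 160000 uN/um^2
Step 3: Calculate tip deflection.
delta = F * L^3 / (3 * E * I)
delta = 23.5 * 252^3 / (3 * 160000 * 427.0833)
delta = 1.8345 um


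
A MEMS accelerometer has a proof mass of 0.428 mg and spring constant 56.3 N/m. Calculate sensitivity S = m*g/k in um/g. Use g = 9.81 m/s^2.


Step 1: Convert mass: m = 0.428 mg = 4.28e-07 kg
Step 2: S = m * g / k = 4.28e-07 * 9.81 / 56.3
Step 3: S = 7.46e-08 m/g
Step 4: Convert to um/g: S = 0.075 um/g


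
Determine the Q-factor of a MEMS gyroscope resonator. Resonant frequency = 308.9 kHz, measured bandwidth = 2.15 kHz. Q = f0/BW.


Step 1: Q = f0 / bandwidth
Step 2: Q = 308.9 / 2.15
Q = 143.7


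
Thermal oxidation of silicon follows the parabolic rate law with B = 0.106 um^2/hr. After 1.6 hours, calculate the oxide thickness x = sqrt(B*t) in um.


Step 1: Compute B*t = 0.106 * 1.6 = 0.1696
Step 2: x = sqrt(0.1696)
x = 0.412 um


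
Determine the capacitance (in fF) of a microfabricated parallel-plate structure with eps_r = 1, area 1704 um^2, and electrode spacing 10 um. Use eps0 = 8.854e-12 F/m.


Step 1: Convert area to m^2: A = 1704e-12 m^2
Step 2: Convert gap to m: d = 10e-6 m
Step 3: C = eps0 * eps_r * A / d
C = 8.854e-12 * 1 * 1704e-12 / 10e-6
Step 4: Convert to fF (multiply by 1e15).
C = 1.51 fF


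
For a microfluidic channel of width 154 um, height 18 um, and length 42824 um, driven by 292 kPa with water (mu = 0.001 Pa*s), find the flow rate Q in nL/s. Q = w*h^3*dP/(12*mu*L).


Step 1: Convert all dimensions to SI (meters).
w = 154e-6 m, h = 18e-6 m, L = 42824e-6 m, dP = 292e3 Pa
Step 2: Q = w * h^3 * dP / (12 * mu * L)
Q = 154e-6 * (18e-6)^3 * 292e3 / (12 * 0.001 * 42824e-6) = 5.1033178e-10 m^3/s
Step 3: Convert Q from m^3/s to nL/s (1 m^3 = 1e12 nL, so multiply by 1e12).
Q = 510.332 nL/s


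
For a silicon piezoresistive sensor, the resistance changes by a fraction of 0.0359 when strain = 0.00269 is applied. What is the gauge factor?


Step 1: Identify values.
dR/R = 0.0359, strain = 0.00269
Step 2: GF = (dR/R) / strain = 0.0359 / 0.00269
GF = 13.3


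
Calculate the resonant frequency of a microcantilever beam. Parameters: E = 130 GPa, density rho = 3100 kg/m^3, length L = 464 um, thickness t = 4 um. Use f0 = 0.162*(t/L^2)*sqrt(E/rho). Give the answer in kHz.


Step 1: Convert units to SI.
t_SI = 4e-6 m, L_SI = 464e-6 m
Step 2: Calculate sqrt(E/rho).
sqrt(130e9 / 3100) = 6475.76 m/s
Step 3: Compute f0.
f0 = 0.162 * 4e-6 / (464e-6)^2 * 6475.76 = 19490.8 Hz = 19.49 kHz


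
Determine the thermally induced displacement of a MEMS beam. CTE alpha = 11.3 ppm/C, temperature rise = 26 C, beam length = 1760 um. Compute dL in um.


Step 1: Convert CTE: alpha = 11.3 ppm/C = 11.3e-6 /C
Step 2: dL = 11.3e-6 * 26 * 1760
dL = 0.5171 um


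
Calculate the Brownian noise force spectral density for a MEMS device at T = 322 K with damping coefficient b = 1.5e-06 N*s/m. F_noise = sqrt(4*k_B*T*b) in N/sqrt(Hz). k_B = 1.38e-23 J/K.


Step 1: Compute 4 * k_B * T * b
= 4 * 1.38e-23 * 322 * 1.5e-06
= 2.6662e-26 N^2/Hz
Step 2: F_noise = sqrt(2.6662e-26)
F_noise = 1.63e-13 N/sqrt(Hz)
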